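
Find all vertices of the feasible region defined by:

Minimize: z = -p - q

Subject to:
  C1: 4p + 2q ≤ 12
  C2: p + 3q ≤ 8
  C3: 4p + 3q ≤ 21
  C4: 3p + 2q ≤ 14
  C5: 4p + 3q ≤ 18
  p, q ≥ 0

(0, 0), (3, 0), (2, 2), (0, 2.667)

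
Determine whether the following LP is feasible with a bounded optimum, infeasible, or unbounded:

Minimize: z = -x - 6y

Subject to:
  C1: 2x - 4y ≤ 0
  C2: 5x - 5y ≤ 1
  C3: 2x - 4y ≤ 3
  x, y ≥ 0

Unbounded (objective can decrease without bound)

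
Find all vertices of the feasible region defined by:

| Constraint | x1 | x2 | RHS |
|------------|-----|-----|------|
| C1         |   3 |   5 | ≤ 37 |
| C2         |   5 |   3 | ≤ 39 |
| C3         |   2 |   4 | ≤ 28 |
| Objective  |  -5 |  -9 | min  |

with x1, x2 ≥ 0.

(0, 0), (7.8, 0), (5.25, 4.25), (4, 5), (0, 7)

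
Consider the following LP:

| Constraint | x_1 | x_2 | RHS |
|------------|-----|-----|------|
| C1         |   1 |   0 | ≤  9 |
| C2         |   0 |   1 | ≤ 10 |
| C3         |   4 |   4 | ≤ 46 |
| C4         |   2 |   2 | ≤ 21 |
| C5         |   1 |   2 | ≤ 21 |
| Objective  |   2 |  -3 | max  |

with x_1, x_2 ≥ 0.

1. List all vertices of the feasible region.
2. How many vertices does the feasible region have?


1. (0, 0), (9, 0), (9, 1.5), (0.5, 10), (0, 10)
2. 5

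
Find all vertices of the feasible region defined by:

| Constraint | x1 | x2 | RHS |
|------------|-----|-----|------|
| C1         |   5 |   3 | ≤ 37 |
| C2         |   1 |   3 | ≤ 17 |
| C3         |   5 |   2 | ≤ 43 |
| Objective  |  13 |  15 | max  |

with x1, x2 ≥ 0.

(0, 0), (7.4, 0), (5, 4), (0, 5.667)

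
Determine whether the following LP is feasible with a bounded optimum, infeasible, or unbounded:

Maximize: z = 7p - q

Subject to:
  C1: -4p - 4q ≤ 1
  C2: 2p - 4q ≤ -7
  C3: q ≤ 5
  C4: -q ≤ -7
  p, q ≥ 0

Infeasible (no feasible solution exists)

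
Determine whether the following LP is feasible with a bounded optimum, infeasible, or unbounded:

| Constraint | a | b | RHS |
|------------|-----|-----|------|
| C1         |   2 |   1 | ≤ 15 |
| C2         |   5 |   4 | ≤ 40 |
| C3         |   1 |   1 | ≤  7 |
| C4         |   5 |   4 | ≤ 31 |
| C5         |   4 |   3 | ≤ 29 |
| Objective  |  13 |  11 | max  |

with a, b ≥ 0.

Feasible with a bounded optimal solution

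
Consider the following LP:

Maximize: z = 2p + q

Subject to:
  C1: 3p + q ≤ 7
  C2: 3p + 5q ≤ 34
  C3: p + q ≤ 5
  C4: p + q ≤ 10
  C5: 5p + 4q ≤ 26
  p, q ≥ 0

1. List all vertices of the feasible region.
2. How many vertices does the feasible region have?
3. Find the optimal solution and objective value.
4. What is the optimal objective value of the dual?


1. (0, 0), (2.333, 0), (1, 4), (0, 5)
2. 4
3. p = 1, q = 4, z = 6
4. 6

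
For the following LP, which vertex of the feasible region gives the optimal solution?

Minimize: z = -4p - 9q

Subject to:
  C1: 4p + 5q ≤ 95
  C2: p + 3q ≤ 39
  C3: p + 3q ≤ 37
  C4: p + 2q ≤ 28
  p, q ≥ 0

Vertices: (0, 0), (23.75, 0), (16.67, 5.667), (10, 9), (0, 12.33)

Evaluate the objective at each vertex of the feasible region:
  z(0, 0) = 0
  z(23.75, 0) = -95
  z(16.67, 5.667) = -117.7
  z(10, 9) = -121  ←
  z(0, 12.33) = -111
The minimum is at p = 10, q = 9.

(10, 9)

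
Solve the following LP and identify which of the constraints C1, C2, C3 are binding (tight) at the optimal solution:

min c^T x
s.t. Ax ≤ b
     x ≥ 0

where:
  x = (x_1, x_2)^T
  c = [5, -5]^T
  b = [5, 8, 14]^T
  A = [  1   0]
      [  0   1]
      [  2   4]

At x_1 = 0, x_2 = 3.5, compute slack b - a·x for each constraint:
  C1: 5 − 0 = 5  (slack)
  C2: 8 − 3.5 = 4.5  (slack)
  C3: 14 − 14 = 0  (binding)

Optimal: x_1 = 0, x_2 = 3.5
Binding: C3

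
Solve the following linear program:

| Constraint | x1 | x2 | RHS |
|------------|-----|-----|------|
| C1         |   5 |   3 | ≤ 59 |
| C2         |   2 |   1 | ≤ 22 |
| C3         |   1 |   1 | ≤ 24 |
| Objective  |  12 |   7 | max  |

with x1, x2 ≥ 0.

Evaluate the objective at each vertex of the feasible region:
  z(0, 0) = 0
  z(11, 0) = 132
  z(7, 8) = 140  ←
  z(0, 19.67) = 137.7
The maximum is at x1 = 7, x2 = 8.

x1 = 7, x2 = 8, z = 140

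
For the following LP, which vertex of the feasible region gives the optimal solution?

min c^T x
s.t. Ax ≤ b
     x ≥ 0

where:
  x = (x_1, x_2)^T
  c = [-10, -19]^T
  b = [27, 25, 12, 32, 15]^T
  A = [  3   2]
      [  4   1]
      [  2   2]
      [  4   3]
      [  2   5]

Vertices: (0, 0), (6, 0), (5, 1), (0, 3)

Evaluate the objective at each vertex of the feasible region:
  z(0, 0) = 0
  z(6, 0) = -60
  z(5, 1) = -69  ←
  z(0, 3) = -57
The minimum is at x_1 = 5, x_2 = 1.

(5, 1)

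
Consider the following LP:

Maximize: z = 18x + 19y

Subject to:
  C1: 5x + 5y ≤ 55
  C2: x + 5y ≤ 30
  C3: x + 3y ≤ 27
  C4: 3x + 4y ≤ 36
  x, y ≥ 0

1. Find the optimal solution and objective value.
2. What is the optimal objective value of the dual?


1. x = 8, y = 3, z = 201
2. 201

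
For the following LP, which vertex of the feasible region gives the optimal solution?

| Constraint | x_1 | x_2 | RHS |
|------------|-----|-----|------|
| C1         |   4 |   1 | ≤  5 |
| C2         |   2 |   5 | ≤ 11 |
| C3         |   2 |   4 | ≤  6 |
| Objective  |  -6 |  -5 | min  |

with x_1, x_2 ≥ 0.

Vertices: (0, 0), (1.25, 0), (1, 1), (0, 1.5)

Evaluate the objective at each vertex of the feasible region:
  z(0, 0) = 0
  z(1.25, 0) = -7.5
  z(1, 1) = -11  ←
  z(0, 1.5) = -7.5
The minimum is at x_1 = 1, x_2 = 1.

(1, 1)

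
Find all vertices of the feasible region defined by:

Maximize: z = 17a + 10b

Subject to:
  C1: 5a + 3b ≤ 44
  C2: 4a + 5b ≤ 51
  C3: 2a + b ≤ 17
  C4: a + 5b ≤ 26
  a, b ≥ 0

(0, 0), (8.5, 0), (7, 3), (6.455, 3.909), (0, 5.2)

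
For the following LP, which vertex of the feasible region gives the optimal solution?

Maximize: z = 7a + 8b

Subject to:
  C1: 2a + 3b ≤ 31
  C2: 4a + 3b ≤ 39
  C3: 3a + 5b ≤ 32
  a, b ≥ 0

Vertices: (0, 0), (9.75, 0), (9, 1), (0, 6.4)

Evaluate the objective at each vertex of the feasible region:
  z(0, 0) = 0
  z(9.75, 0) = 68.25
  z(9, 1) = 71  ←
  z(0, 6.4) = 51.2
The maximum is at a = 9, b = 1.

(9, 1)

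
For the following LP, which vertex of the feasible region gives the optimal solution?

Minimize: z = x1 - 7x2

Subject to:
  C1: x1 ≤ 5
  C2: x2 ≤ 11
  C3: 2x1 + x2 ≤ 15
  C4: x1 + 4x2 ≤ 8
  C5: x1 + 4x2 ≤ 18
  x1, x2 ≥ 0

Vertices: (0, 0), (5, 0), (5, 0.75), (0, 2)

Evaluate the objective at each vertex of the feasible region:
  z(0, 0) = 0
  z(5, 0) = 5
  z(5, 0.75) = -0.25
  z(0, 2) = -14  ←
The minimum is at x1 = 0, x2 = 2.

(0, 2)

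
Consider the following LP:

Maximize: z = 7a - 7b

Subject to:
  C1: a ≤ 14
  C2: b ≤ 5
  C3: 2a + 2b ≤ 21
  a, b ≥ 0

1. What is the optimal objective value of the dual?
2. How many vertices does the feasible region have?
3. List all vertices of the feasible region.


1. 73.5
2. 4
3. (0, 0), (10.5, 0), (5.5, 5), (0, 5)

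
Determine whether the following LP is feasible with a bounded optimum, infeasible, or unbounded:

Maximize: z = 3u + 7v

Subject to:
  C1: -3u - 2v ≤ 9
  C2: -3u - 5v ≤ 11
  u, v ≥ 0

Unbounded (objective can increase without bound)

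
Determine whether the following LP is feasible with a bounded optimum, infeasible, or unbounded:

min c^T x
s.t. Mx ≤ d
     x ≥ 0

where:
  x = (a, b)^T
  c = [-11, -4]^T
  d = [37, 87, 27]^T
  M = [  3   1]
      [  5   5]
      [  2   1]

Feasible with a bounded optimal solution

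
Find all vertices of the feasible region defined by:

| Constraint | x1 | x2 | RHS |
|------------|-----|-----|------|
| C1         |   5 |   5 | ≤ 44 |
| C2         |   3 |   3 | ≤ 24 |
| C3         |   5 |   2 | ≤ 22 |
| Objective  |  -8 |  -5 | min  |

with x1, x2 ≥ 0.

(0, 0), (4.4, 0), (2, 6), (0, 8)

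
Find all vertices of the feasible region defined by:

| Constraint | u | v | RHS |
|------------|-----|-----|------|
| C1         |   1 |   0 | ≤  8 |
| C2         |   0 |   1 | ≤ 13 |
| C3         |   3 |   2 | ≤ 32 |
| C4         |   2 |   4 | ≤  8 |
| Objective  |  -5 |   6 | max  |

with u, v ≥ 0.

(0, 0), (4, 0), (0, 2)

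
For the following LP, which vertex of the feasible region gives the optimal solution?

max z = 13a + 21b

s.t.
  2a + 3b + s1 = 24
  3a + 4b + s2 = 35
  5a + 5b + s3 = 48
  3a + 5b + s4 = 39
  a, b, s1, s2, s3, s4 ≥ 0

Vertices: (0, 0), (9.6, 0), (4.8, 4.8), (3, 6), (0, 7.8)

Evaluate the objective at each vertex of the feasible region:
  z(0, 0) = 0
  z(9.6, 0) = 124.8
  z(4.8, 4.8) = 163.2
  z(3, 6) = 165  ←
  z(0, 7.8) = 163.8
The maximum is at a = 3, b = 6.

(3, 6)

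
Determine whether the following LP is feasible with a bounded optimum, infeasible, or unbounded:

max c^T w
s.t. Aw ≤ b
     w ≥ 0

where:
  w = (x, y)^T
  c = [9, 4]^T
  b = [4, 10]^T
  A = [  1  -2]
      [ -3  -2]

Unbounded (objective can increase without bound)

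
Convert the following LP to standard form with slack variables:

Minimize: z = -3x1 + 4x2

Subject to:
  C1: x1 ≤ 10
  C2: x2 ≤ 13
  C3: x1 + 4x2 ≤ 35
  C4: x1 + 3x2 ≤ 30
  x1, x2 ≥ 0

min z = -3x1 + 4x2

s.t.
  x1 + s1 = 10
  x2 + s2 = 13
  x1 + 4x2 + s3 = 35
  x1 + 3x2 + s4 = 30
  x1, x2, s1, s2, s3, s4 ≥ 0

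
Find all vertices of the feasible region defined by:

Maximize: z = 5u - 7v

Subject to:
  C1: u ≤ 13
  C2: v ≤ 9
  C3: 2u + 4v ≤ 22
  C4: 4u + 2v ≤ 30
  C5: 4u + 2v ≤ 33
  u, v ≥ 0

(0, 0), (7.5, 0), (6.333, 2.333), (0, 5.5)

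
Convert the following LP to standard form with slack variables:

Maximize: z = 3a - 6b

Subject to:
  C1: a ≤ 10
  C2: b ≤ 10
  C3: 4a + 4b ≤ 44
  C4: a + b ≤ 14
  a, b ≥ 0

max z = 3a - 6b

s.t.
  a + s1 = 10
  b + s2 = 10
  4a + 4b + s3 = 44
  a + b + s4 = 14
  a, b, s1, s2, s3, s4 ≥ 0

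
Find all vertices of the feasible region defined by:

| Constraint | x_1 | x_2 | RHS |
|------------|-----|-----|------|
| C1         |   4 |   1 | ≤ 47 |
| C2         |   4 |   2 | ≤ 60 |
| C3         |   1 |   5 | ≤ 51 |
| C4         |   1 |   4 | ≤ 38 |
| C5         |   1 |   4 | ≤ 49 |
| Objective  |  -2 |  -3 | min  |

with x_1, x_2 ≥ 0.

(0, 0), (11.75, 0), (10, 7), (0, 9.5)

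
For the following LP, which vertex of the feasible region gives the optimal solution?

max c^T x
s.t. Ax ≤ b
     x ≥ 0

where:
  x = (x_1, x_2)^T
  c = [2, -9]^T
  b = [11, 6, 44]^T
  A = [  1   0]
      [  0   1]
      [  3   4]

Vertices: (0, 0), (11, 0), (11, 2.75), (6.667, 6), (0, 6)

Evaluate the objective at each vertex of the feasible region:
  z(0, 0) = 0
  z(11, 0) = 22  ←
  z(11, 2.75) = -2.75
  z(6.667, 6) = -40.67
  z(0, 6) = -54
The maximum is at x_1 = 11, x_2 = 0.

(11, 0)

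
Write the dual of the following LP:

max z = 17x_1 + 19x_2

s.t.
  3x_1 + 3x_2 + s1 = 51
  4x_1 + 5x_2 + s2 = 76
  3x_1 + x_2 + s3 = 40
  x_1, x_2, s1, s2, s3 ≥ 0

Primal max cᵀx s.t. Ax ≤ b, x ≥ 0  →  Dual min bᵀy s.t. Aᵀy ≥ c, y ≥ 0.

Minimize: z = 51y1 + 76y2 + 40y3

Subject to:
  3y1 + 4y2 + 3y3 ≥ 17
  3y1 + 5y2 + y3 ≥ 19
  y1, y2, y3 ≥ 0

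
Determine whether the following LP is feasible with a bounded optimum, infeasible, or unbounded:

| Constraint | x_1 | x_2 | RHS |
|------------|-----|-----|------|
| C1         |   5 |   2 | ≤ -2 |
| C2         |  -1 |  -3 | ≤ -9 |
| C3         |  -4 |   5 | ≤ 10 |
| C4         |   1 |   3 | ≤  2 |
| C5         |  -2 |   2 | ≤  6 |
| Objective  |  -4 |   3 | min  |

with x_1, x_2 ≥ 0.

Infeasible (no feasible solution exists)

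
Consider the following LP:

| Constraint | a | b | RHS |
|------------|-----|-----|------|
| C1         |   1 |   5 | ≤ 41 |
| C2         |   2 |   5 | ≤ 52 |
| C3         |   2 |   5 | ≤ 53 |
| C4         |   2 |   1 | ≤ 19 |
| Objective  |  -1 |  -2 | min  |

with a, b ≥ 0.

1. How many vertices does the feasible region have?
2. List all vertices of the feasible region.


1. 4
2. (0, 0), (9.5, 0), (6, 7), (0, 8.2)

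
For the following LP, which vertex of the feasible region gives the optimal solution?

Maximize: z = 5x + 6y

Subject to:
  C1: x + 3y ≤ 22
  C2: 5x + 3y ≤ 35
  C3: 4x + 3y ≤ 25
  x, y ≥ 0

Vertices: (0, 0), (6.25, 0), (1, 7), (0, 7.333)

Evaluate the objective at each vertex of the feasible region:
  z(0, 0) = 0
  z(6.25, 0) = 31.25
  z(1, 7) = 47  ←
  z(0, 7.333) = 44
The maximum is at x = 1, y = 7.

(1, 7)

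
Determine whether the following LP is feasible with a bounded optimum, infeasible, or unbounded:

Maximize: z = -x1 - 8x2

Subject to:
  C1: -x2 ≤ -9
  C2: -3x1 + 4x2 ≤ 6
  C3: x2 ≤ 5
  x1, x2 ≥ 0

Infeasible (no feasible solution exists)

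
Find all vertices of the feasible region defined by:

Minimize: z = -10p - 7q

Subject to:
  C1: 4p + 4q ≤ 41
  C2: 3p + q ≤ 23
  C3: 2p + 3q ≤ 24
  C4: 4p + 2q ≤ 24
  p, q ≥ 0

(0, 0), (6, 0), (3, 6), (0, 8)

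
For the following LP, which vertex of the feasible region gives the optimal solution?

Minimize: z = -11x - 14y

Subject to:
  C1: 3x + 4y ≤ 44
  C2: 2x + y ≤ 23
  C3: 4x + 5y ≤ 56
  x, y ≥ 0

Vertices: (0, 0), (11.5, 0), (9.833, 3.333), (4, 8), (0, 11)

Evaluate the objective at each vertex of the feasible region:
  z(0, 0) = 0
  z(11.5, 0) = -126.5
  z(9.833, 3.333) = -154.8
  z(4, 8) = -156  ←
  z(0, 11) = -154
The minimum is at x = 4, y = 8.

(4, 8)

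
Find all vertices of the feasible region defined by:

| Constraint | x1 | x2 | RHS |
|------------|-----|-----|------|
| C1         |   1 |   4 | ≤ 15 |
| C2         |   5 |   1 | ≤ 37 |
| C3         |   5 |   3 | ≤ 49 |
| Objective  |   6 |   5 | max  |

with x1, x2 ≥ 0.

(0, 0), (7.4, 0), (7, 2), (0, 3.75)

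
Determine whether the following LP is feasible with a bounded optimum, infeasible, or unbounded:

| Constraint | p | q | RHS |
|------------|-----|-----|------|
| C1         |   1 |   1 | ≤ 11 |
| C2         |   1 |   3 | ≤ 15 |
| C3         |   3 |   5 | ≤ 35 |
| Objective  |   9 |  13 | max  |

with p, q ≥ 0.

Feasible with a bounded optimal solution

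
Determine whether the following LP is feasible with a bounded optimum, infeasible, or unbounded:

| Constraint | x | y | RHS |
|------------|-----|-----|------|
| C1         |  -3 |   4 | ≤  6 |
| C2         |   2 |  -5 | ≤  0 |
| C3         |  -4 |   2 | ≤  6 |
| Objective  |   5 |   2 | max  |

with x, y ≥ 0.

Unbounded (objective can increase without bound)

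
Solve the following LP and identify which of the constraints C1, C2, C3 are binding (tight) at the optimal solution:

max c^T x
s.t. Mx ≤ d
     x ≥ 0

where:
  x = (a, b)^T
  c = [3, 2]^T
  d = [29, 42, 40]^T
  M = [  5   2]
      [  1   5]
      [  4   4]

At a = 3, b = 7, compute slack b - a·x for each constraint:
  C1: 29 − 29 = 0  (binding)
  C2: 42 − 38 = 4  (slack)
  C3: 40 − 40 = 0  (binding)

Optimal: a = 3, b = 7
Binding: C1, C3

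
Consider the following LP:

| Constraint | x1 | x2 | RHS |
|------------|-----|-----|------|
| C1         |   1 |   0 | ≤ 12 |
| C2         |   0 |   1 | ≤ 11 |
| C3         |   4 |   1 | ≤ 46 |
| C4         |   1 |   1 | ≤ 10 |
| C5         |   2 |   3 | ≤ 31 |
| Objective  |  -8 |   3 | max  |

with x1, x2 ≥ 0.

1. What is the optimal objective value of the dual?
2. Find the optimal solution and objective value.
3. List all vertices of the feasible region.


1. 30
2. x1 = 0, x2 = 10, z = 30
3. (0, 0), (10, 0), (0, 10)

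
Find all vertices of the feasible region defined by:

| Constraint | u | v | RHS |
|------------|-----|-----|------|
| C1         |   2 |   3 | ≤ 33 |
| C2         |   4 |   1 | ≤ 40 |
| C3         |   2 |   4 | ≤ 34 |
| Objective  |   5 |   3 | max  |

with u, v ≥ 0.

(0, 0), (10, 0), (9, 4), (0, 8.5)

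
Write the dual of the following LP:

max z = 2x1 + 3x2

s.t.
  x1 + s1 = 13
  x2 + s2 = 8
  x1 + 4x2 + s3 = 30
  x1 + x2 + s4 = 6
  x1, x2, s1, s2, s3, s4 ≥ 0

Primal max cᵀx s.t. Ax ≤ b, x ≥ 0  →  Dual min bᵀy s.t. Aᵀy ≥ c, y ≥ 0.

Minimize: z = 13y1 + 8y2 + 30y3 + 6y4

Subject to:
  y1 + y3 + y4 ≥ 2
  y2 + 4y3 + y4 ≥ 3
  y1, y2, y3, y4 ≥ 0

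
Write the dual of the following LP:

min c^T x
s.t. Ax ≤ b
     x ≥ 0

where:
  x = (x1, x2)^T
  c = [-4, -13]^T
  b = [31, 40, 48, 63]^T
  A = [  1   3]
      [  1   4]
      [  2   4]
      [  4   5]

Primal min cᵀx s.t. Ax ≤ b, x ≥ 0  →  Dual max −bᵀy s.t. Aᵀy ≥ −c, y ≥ 0.

Maximize: z = -31y1 - 40y2 - 48y3 - 63y4

Subject to:
  y1 + y2 + 2y3 + 4y4 ≥ 4
  3y1 + 4y2 + 4y3 + 5y4 ≥ 13
  y1, y2, y3, y4 ≥ 0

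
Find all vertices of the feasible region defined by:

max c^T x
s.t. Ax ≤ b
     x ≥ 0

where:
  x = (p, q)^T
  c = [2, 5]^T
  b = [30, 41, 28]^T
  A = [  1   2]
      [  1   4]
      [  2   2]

(0, 0), (14, 0), (5, 9), (0, 10.25)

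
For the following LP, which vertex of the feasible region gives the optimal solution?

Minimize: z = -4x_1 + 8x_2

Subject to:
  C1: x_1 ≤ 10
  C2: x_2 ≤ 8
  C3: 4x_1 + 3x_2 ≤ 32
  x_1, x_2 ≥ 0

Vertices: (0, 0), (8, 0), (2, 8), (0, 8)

Evaluate the objective at each vertex of the feasible region:
  z(0, 0) = 0
  z(8, 0) = -32  ←
  z(2, 8) = 56
  z(0, 8) = 64
The minimum is at x_1 = 8, x_2 = 0.

(8, 0)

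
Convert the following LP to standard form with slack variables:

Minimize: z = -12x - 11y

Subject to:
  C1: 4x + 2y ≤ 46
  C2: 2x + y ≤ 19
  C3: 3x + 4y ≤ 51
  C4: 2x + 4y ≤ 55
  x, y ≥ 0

min z = -12x - 11y

s.t.
  4x + 2y + s1 = 46
  2x + y + s2 = 19
  3x + 4y + s3 = 51
  2x + 4y + s4 = 55
  x, y, s1, s2, s3, s4 ≥ 0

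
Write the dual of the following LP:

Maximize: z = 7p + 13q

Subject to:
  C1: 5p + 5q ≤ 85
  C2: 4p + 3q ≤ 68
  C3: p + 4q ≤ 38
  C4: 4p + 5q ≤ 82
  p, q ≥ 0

Primal max cᵀx s.t. Ax ≤ b, x ≥ 0  →  Dual min bᵀy s.t. Aᵀy ≥ c, y ≥ 0.

Minimize: z = 85y1 + 68y2 + 38y3 + 82y4

Subject to:
  5y1 + 4y2 + y3 + 4y4 ≥ 7
  5y1 + 3y2 + 4y3 + 5y4 ≥ 13
  y1, y2, y3, y4 ≥ 0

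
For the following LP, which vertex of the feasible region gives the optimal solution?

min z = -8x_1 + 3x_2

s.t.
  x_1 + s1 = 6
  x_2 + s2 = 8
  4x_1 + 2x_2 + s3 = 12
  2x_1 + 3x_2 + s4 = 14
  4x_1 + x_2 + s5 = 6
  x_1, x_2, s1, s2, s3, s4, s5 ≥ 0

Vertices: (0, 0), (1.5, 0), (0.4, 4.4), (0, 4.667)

Evaluate the objective at each vertex of the feasible region:
  z(0, 0) = 0
  z(1.5, 0) = -12  ←
  z(0.4, 4.4) = 10
  z(0, 4.667) = 14
The minimum is at x_1 = 1.5, x_2 = 0.

(1.5, 0)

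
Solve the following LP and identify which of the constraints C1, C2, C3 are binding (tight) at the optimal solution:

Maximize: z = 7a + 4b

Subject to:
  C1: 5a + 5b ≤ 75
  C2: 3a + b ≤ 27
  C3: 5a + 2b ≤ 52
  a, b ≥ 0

At a = 6, b = 9, compute slack b - a·x for each constraint:
  C1: 75 − 75 = 0  (binding)
  C2: 27 − 27 = 0  (binding)
  C3: 52 − 48 = 4  (slack)

Optimal: a = 6, b = 9
Binding: C1, C2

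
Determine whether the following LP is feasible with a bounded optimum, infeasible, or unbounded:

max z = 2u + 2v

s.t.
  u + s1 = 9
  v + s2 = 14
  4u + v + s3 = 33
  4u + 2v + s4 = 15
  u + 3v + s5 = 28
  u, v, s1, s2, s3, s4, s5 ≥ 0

Feasible with a bounded optimal solution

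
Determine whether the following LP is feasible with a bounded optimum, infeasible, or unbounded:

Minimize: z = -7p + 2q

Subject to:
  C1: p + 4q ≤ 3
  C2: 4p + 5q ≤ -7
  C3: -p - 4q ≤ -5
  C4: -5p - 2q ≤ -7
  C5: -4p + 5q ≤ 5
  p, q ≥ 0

Infeasible (no feasible solution exists)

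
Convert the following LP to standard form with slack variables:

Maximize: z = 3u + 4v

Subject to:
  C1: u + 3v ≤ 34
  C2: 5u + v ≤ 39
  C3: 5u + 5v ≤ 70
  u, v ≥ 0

max z = 3u + 4v

s.t.
  u + 3v + s1 = 34
  5u + v + s2 = 39
  5u + 5v + s3 = 70
  u, v, s1, s2, s3 ≥ 0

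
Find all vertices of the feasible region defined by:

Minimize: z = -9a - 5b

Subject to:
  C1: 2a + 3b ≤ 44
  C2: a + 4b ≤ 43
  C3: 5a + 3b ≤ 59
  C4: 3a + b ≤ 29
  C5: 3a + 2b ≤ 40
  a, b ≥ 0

(0, 0), (9.667, 0), (7, 8), (6.294, 9.176), (0, 10.75)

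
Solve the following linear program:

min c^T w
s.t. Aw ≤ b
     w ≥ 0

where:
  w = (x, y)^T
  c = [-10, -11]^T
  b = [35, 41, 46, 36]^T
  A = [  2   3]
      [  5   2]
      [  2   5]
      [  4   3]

Evaluate the objective at each vertex of the feasible region:
  z(0, 0) = 0
  z(8.2, 0) = -82
  z(7.286, 2.286) = -98
  z(3, 8) = -118  ←
  z(0, 9.2) = -101.2
The minimum is at x = 3, y = 8.

x = 3, y = 8, z = -118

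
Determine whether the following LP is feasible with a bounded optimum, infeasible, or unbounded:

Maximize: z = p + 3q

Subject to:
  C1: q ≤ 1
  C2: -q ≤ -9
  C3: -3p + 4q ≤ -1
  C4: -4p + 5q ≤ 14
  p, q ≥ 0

Infeasible (no feasible solution exists)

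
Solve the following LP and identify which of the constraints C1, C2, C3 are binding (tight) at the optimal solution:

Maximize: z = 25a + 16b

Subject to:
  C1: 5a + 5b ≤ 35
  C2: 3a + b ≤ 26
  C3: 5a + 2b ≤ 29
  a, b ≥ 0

At a = 5, b = 2, compute slack b - a·x for each constraint:
  C1: 35 − 35 = 0  (binding)
  C2: 26 − 17 = 9  (slack)
  C3: 29 − 29 = 0  (binding)

Optimal: a = 5, b = 2
Binding: C1, C3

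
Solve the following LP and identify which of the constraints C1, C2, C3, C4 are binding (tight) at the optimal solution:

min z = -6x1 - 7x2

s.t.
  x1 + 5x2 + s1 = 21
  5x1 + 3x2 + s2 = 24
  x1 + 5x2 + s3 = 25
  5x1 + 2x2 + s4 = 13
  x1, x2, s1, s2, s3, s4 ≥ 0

At x1 = 1, x2 = 4, compute slack b - a·x for each constraint:
  C1: 21 − 21 = 0  (binding)
  C2: 24 − 17 = 7  (slack)
  C3: 25 − 21 = 4  (slack)
  C4: 13 − 13 = 0  (binding)

Optimal: x1 = 1, x2 = 4
Binding: C1, C4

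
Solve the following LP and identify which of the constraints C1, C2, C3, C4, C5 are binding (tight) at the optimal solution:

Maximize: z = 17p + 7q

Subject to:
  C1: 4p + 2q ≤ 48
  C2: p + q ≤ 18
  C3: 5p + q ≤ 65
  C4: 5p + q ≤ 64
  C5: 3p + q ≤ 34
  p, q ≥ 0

At p = 10, q = 4, compute slack b - a·x for each constraint:
  C1: 48 − 48 = 0  (binding)
  C2: 18 − 14 = 4  (slack)
  C3: 65 − 54 = 11  (slack)
  C4: 64 − 54 = 10  (slack)
  C5: 34 − 34 = 0  (binding)

Optimal: p = 10, q = 4
Binding: C1, C5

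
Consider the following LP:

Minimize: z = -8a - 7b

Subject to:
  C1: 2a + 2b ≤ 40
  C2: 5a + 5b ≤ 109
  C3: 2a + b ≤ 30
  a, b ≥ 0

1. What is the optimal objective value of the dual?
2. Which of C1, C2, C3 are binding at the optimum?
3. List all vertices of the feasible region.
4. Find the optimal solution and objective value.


1. -150
2. C1, C3
3. (0, 0), (15, 0), (10, 10), (0, 20)
4. a = 10, b = 10, z = -150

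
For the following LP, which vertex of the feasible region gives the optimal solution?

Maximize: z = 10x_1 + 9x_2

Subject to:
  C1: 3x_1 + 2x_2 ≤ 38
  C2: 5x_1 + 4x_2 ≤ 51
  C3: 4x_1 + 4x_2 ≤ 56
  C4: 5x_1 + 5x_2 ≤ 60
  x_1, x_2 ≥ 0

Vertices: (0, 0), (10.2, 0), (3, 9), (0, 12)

Evaluate the objective at each vertex of the feasible region:
  z(0, 0) = 0
  z(10.2, 0) = 102
  z(3, 9) = 111  ←
  z(0, 12) = 108
The maximum is at x_1 = 3, x_2 = 9.

(3, 9)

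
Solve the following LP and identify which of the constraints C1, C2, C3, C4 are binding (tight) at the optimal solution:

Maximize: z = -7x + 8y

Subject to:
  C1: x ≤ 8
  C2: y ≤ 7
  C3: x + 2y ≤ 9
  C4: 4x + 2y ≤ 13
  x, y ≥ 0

At x = 0, y = 4.5, compute slack b - a·x for each constraint:
  C1: 8 − 0 = 8  (slack)
  C2: 7 − 4.5 = 2.5  (slack)
  C3: 9 − 9 = 0  (binding)
  C4: 13 − 9 = 4  (slack)

Optimal: x = 0, y = 4.5
Binding: C3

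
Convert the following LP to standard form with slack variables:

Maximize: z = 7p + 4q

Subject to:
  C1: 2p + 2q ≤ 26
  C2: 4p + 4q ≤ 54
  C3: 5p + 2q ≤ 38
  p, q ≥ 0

max z = 7p + 4q

s.t.
  2p + 2q + s1 = 26
  4p + 4q + s2 = 54
  5p + 2q + s3 = 38
  p, q, s1, s2, s3 ≥ 0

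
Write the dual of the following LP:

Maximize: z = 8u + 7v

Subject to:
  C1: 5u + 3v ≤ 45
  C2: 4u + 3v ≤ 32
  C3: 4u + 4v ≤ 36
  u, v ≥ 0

Primal max cᵀx s.t. Ax ≤ b, x ≥ 0  →  Dual min bᵀy s.t. Aᵀy ≥ c, y ≥ 0.

Minimize: z = 45y1 + 32y2 + 36y3

Subject to:
  5y1 + 4y2 + 4y3 ≥ 8
  3y1 + 3y2 + 4y3 ≥ 7
  y1, y2, y3 ≥ 0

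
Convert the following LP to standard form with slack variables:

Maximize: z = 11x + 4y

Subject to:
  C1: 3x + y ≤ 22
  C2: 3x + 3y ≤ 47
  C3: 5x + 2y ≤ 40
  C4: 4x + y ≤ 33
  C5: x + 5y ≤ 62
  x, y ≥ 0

max z = 11x + 4y

s.t.
  3x + y + s1 = 22
  3x + 3y + s2 = 47
  5x + 2y + s3 = 40
  4x + y + s4 = 33
  x + 5y + s5 = 62
  x, y, s1, s2, s3, s4, s5 ≥ 0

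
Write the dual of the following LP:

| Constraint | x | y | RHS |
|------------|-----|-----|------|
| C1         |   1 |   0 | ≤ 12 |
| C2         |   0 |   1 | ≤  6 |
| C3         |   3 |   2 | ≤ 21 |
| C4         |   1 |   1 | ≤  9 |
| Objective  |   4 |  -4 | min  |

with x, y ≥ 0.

Primal min cᵀx s.t. Ax ≤ b, x ≥ 0  →  Dual max −bᵀy s.t. Aᵀy ≥ −c, y ≥ 0.

Maximize: z = -12y1 - 6y2 - 21y3 - 9y4

Subject to:
  y1 + 3y3 + y4 ≥ -4
  y2 + 2y3 + y4 ≥ 4
  y1, y2, y3, y4 ≥ 0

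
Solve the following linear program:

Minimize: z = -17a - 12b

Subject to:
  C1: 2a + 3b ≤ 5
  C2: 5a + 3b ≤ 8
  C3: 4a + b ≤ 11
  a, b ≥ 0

Evaluate the objective at each vertex of the feasible region:
  z(0, 0) = 0
  z(1.6, 0) = -27.2
  z(1, 1) = -29  ←
  z(0, 1.667) = -20
The minimum is at a = 1, b = 1.

a = 1, b = 1, z = -29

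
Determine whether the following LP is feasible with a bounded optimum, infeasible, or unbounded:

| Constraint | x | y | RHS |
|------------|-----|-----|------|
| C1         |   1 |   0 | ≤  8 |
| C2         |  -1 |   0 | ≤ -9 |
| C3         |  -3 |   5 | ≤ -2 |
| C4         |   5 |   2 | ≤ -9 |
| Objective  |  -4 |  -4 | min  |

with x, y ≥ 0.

Infeasible (no feasible solution exists)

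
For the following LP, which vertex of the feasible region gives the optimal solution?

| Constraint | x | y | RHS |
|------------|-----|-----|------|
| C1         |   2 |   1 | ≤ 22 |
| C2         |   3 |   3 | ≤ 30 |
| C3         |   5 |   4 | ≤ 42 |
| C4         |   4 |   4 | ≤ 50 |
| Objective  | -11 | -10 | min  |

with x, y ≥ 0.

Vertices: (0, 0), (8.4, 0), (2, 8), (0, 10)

Evaluate the objective at each vertex of the feasible region:
  z(0, 0) = 0
  z(8.4, 0) = -92.4
  z(2, 8) = -102  ←
  z(0, 10) = -100
The minimum is at x = 2, y = 8.

(2, 8)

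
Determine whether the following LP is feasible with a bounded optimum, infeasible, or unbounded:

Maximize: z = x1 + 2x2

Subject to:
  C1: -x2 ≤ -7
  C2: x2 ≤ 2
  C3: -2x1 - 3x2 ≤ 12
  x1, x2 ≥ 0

Infeasible (no feasible solution exists)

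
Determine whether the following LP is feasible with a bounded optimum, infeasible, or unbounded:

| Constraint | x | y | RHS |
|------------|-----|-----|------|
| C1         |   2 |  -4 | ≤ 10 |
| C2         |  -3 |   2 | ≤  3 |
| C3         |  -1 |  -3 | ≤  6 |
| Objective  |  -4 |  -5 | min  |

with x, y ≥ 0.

Unbounded (objective can decrease without bound)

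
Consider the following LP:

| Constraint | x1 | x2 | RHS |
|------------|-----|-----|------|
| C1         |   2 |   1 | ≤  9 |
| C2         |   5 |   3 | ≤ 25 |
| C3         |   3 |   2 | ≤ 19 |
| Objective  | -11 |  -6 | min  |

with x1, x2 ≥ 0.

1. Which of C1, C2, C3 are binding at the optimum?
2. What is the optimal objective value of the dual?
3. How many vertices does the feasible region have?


1. C1, C2
2. -52
3. 4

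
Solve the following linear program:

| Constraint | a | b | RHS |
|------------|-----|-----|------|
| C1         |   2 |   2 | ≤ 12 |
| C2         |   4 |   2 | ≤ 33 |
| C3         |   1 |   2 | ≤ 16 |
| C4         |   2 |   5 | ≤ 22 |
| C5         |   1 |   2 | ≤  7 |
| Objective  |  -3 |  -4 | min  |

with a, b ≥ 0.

Evaluate the objective at each vertex of the feasible region:
  z(0, 0) = 0
  z(6, 0) = -18
  z(5, 1) = -19  ←
  z(0, 3.5) = -14
The minimum is at a = 5, b = 1.

a = 5, b = 1, z = -19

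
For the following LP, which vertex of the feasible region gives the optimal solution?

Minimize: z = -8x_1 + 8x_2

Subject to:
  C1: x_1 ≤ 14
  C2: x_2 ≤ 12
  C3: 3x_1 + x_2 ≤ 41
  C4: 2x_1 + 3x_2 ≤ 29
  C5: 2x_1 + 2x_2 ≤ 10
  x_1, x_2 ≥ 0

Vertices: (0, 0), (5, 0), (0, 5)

Evaluate the objective at each vertex of the feasible region:
  z(0, 0) = 0
  z(5, 0) = -40  ←
  z(0, 5) = 40
The minimum is at x_1 = 5, x_2 = 0.

(5, 0)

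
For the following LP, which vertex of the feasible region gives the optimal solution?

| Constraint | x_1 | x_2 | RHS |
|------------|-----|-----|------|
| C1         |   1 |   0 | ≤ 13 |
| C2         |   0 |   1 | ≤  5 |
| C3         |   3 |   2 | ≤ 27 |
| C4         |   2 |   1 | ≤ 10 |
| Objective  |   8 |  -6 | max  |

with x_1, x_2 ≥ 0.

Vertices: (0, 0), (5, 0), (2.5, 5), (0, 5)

Evaluate the objective at each vertex of the feasible region:
  z(0, 0) = 0
  z(5, 0) = 40  ←
  z(2.5, 5) = -10
  z(0, 5) = -30
The maximum is at x_1 = 5, x_2 = 0.

(5, 0)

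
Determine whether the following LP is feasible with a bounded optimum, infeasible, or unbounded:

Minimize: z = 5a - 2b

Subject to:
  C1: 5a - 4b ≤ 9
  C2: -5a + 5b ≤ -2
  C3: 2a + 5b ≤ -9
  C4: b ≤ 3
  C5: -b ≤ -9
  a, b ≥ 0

Infeasible (no feasible solution exists)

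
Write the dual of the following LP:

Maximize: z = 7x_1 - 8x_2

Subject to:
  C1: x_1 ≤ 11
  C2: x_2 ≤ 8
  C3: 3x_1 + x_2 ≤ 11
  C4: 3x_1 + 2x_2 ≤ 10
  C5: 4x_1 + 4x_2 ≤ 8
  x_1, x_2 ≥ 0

Primal max cᵀx s.t. Ax ≤ b, x ≥ 0  →  Dual min bᵀy s.t. Aᵀy ≥ c, y ≥ 0.

Minimize: z = 11y1 + 8y2 + 11y3 + 10y4 + 8y5

Subject to:
  y1 + 3y3 + 3y4 + 4y5 ≥ 7
  y2 + y3 + 2y4 + 4y5 ≥ -8
  y1, y2, y3, y4, y5 ≥ 0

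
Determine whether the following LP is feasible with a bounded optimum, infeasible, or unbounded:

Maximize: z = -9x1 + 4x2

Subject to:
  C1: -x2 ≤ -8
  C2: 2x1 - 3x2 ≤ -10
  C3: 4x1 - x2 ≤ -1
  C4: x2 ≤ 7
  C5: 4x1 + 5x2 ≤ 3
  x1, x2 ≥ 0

Infeasible (no feasible solution exists)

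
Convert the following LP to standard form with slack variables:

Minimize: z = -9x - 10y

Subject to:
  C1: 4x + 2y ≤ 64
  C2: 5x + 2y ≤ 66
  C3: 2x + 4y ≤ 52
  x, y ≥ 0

min z = -9x - 10y

s.t.
  4x + 2y + s1 = 64
  5x + 2y + s2 = 66
  2x + 4y + s3 = 52
  x, y, s1, s2, s3 ≥ 0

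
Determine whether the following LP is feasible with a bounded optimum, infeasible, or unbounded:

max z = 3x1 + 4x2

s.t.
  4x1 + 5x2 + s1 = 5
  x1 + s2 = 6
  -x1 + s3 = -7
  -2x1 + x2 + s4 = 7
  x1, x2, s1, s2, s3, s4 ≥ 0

Infeasible (no feasible solution exists)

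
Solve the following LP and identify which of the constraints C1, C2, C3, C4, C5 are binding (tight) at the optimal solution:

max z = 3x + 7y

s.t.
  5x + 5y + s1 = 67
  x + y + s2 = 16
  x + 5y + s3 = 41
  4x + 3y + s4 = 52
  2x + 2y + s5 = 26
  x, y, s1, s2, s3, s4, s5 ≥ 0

At x = 6, y = 7, compute slack b - a·x for each constraint:
  C1: 67 − 65 = 2  (slack)
  C2: 16 − 13 = 3  (slack)
  C3: 41 − 41 = 0  (binding)
  C4: 52 − 45 = 7  (slack)
  C5: 26 − 26 = 0  (binding)

Optimal: x = 6, y = 7
Binding: C3, C5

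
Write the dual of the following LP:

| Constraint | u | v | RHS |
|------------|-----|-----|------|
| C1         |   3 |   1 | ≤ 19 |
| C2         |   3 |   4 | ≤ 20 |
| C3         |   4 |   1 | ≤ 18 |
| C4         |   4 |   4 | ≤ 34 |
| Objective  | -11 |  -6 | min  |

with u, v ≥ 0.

Primal min cᵀx s.t. Ax ≤ b, x ≥ 0  →  Dual max −bᵀy s.t. Aᵀy ≥ −c, y ≥ 0.

Maximize: z = -19y1 - 20y2 - 18y3 - 34y4

Subject to:
  3y1 + 3y2 + 4y3 + 4y4 ≥ 11
  y1 + 4y2 + y3 + 4y4 ≥ 6
  y1, y2, y3, y4 ≥ 0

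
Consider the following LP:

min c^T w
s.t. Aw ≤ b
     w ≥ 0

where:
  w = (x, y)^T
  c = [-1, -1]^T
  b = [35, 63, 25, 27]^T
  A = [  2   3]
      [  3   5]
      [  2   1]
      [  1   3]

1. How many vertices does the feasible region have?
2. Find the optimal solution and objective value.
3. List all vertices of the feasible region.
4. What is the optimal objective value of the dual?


1. 5
2. x = 10, y = 5, z = -15
3. (0, 0), (12.5, 0), (10, 5), (8, 6.333), (0, 9)
4. -15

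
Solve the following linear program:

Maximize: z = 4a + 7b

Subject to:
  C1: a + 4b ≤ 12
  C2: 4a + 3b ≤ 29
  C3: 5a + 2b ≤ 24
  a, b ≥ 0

Evaluate the objective at each vertex of the feasible region:
  z(0, 0) = 0
  z(4.8, 0) = 19.2
  z(4, 2) = 30  ←
  z(0, 3) = 21
The maximum is at a = 4, b = 2.

a = 4, b = 2, z = 30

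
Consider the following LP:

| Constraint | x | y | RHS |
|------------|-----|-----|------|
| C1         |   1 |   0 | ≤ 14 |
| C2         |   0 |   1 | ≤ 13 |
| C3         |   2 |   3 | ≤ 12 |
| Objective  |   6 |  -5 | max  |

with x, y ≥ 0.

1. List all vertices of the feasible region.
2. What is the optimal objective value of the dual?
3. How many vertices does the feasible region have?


1. (0, 0), (6, 0), (0, 4)
2. 36
3. 3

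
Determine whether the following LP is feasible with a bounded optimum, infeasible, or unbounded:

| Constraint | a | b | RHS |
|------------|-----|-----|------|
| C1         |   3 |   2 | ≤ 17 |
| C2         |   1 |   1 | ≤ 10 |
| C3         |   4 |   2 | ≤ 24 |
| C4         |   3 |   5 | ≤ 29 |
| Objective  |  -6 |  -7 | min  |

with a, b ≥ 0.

Feasible with a bounded optimal solution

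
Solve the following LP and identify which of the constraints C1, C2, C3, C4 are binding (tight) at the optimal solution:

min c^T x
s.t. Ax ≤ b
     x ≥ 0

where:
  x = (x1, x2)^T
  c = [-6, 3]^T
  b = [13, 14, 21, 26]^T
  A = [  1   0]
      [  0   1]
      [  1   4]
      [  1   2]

At x1 = 13, x2 = 0, compute slack b - a·x for each constraint:
  C1: 13 − 13 = 0  (binding)
  C2: 14 − 0 = 14  (slack)
  C3: 21 − 13 = 8  (slack)
  C4: 26 − 13 = 13  (slack)

Optimal: x1 = 13, x2 = 0
Binding: C1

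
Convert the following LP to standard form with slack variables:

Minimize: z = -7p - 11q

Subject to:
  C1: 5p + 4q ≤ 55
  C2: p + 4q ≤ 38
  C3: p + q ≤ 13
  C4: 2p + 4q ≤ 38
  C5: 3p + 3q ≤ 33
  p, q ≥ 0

min z = -7p - 11q

s.t.
  5p + 4q + s1 = 55
  p + 4q + s2 = 38
  p + q + s3 = 13
  2p + 4q + s4 = 38
  3p + 3q + s5 = 33
  p, q, s1, s2, s3, s4, s5 ≥ 0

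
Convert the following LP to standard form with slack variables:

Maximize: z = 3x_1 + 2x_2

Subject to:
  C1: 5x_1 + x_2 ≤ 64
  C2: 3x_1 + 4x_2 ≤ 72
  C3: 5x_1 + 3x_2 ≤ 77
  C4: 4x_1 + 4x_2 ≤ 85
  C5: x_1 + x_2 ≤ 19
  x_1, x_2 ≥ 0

max z = 3x_1 + 2x_2

s.t.
  5x_1 + x_2 + s1 = 64
  3x_1 + 4x_2 + s2 = 72
  5x_1 + 3x_2 + s3 = 77
  4x_1 + 4x_2 + s4 = 85
  x_1 + x_2 + s5 = 19
  x_1, x_2, s1, s2, s3, s4, s5 ≥ 0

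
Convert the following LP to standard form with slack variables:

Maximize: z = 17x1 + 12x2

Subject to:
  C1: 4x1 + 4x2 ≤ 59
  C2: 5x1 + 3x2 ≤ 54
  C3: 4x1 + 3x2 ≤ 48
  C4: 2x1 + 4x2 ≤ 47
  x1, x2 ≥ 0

max z = 17x1 + 12x2

s.t.
  4x1 + 4x2 + s1 = 59
  5x1 + 3x2 + s2 = 54
  4x1 + 3x2 + s3 = 48
  2x1 + 4x2 + s4 = 47
  x1, x2, s1, s2, s3, s4 ≥ 0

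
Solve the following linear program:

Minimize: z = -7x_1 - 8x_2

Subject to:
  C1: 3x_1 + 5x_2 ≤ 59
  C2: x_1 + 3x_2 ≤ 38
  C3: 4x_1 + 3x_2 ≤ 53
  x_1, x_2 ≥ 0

Evaluate the objective at each vertex of the feasible region:
  z(0, 0) = 0
  z(13.25, 0) = -92.75
  z(8, 7) = -112  ←
  z(0, 11.8) = -94.4
The minimum is at x_1 = 8, x_2 = 7.

x_1 = 8, x_2 = 7, z = -112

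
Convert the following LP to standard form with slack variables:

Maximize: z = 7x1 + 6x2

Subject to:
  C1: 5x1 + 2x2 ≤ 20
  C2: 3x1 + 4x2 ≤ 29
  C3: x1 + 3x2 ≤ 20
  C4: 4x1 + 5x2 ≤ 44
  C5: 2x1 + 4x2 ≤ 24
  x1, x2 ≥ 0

max z = 7x1 + 6x2

s.t.
  5x1 + 2x2 + s1 = 20
  3x1 + 4x2 + s2 = 29
  x1 + 3x2 + s3 = 20
  4x1 + 5x2 + s4 = 44
  2x1 + 4x2 + s5 = 24
  x1, x2, s1, s2, s3, s4, s5 ≥ 0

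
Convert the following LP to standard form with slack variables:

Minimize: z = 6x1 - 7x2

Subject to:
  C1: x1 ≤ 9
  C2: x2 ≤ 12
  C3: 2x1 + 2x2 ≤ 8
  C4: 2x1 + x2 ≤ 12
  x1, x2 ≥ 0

min z = 6x1 - 7x2

s.t.
  x1 + s1 = 9
  x2 + s2 = 12
  2x1 + 2x2 + s3 = 8
  2x1 + x2 + s4 = 12
  x1, x2, s1, s2, s3, s4 ≥ 0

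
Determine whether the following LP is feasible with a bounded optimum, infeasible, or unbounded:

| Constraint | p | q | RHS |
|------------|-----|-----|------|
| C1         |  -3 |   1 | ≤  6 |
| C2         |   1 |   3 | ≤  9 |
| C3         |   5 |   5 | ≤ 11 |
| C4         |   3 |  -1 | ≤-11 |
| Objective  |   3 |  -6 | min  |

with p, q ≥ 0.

Infeasible (no feasible solution exists)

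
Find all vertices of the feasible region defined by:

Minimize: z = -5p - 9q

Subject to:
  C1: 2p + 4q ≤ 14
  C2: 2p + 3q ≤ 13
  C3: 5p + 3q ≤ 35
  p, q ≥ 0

(0, 0), (6.5, 0), (5, 1), (0, 3.5)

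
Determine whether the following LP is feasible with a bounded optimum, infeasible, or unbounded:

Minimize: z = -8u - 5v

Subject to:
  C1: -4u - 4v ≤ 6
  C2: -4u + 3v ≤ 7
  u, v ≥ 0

Unbounded (objective can decrease without bound)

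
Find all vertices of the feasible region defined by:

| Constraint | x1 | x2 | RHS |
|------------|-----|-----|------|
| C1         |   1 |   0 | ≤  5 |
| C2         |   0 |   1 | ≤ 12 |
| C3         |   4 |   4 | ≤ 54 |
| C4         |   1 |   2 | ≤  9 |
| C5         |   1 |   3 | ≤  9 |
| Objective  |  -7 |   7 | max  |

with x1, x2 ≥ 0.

(0, 0), (5, 0), (5, 1.333), (0, 3)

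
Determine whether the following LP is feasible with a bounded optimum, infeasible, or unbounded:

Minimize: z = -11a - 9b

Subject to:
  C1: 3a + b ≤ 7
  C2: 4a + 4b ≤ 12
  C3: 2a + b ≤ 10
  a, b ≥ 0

Feasible with a bounded optimal solution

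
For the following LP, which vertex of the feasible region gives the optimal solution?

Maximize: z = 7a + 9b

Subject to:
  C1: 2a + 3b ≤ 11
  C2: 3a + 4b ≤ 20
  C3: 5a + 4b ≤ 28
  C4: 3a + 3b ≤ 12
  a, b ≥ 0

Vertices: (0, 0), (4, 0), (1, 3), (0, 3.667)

Evaluate the objective at each vertex of the feasible region:
  z(0, 0) = 0
  z(4, 0) = 28
  z(1, 3) = 34  ←
  z(0, 3.667) = 33
The maximum is at a = 1, b = 3.

(1, 3)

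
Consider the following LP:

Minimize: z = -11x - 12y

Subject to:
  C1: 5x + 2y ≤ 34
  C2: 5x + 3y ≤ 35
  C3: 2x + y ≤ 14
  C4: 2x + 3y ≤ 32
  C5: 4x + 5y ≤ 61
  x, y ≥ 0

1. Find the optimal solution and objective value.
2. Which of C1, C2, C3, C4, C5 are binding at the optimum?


1. x = 1, y = 10, z = -131
2. C2, C4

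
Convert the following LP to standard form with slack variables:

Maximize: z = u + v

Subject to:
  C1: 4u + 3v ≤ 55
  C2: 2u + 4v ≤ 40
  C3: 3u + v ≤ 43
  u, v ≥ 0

max z = u + v

s.t.
  4u + 3v + s1 = 55
  2u + 4v + s2 = 40
  3u + v + s3 = 43
  u, v, s1, s2, s3 ≥ 0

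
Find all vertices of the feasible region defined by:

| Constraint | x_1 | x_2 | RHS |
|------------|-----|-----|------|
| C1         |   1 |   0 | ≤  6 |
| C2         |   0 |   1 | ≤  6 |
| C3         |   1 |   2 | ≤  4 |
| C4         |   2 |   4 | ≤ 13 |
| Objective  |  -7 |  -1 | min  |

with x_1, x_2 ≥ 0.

(0, 0), (4, 0), (0, 2)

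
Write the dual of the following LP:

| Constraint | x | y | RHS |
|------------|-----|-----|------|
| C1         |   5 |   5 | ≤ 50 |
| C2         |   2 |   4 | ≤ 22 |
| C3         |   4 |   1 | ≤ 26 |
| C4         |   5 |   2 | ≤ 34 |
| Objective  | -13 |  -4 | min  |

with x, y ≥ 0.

Primal min cᵀx s.t. Ax ≤ b, x ≥ 0  →  Dual max −bᵀy s.t. Aᵀy ≥ −c, y ≥ 0.

Maximize: z = -50y1 - 22y2 - 26y3 - 34y4

Subject to:
  5y1 + 2y2 + 4y3 + 5y4 ≥ 13
  5y1 + 4y2 + y3 + 2y4 ≥ 4
  y1, y2, y3, y4 ≥ 0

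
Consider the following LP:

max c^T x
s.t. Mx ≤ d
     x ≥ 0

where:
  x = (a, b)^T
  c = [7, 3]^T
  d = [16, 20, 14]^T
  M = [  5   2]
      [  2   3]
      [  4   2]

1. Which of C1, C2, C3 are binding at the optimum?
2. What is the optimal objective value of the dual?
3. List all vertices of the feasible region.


1. C1, C3
2. 23
3. (0, 0), (3.2, 0), (2, 3), (0.25, 6.5), (0, 6.667)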